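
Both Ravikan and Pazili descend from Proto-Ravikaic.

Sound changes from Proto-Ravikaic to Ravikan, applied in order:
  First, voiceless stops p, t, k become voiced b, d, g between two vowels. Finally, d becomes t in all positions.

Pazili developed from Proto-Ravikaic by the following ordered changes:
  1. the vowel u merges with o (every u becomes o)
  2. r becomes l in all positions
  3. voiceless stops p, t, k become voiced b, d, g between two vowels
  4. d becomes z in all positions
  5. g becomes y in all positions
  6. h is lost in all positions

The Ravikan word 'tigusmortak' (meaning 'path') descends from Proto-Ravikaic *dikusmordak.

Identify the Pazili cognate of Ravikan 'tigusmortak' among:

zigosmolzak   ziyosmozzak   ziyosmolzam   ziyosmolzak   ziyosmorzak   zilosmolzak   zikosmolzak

ziyosmolzak

Pazili: start from *dikusmordak.
  rule 1 (vowel merger): dikusmordak → dikosmordak
  rule 2 (unconditioned shift): dikosmordak → dikosmoldak
  rule 3 (intervocalic voicing): dikosmoldak → digosmoldak
  rule 4 (unconditioned shift): digosmoldak → zigosmolzak
  rule 5 (unconditioned shift): zigosmolzak → ziyosmolzak
  rule 6: no change — ziyosmolzak
  ⇒ Pazili ziyosmolzak
Only 'ziyosmolzak' matches the regular Pazili development of *dikusmordak.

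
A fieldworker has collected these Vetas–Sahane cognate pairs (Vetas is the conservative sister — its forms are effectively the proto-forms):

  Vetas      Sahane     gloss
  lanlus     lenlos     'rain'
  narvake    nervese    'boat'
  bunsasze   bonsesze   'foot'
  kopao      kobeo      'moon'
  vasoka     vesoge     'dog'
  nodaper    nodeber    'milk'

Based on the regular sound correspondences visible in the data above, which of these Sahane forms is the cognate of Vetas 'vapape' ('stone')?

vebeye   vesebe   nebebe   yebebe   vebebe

nodaper ~ nodeber — Vetas a corresponds to Sahane e after a consonant, before a labial obstruent.
kopao ~ kobeo — Vetas p corresponds to Sahane b between vowels (before a back vowel).
nodaper ~ nodeber — Vetas p corresponds to Sahane b between vowels (before a front vowel).
Applying these to Vetas 'vapape':
  vapape → vepape   (a→e after a consonant, before a labial obstruent)
  vepape → vebape   (p→b between vowels (before a back vowel))
  vebape → vebepe   (a→e after a consonant, before a labial obstruent)
  vebepe → vebebe   (p→b between vowels (before a front vowel))
So the Sahane cognate is 'vebebe'.

vebebe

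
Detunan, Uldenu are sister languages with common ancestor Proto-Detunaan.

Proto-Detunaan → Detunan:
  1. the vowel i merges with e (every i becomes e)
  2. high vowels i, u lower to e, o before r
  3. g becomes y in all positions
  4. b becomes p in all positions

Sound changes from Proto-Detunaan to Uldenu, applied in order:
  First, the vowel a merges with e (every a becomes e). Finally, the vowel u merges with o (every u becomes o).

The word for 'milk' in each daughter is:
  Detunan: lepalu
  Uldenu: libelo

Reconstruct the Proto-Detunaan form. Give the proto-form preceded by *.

*libalu

Position 6: Detunan has u, Uldenu has o. Detunan preserves u here (none of its changes turn any other segment into u), so the proto-segment is *u.
Position 2: Detunan has e, Uldenu has i. Uldenu preserves i here (none of its changes turn any other segment into i), so the proto-segment is *i.
Position 3: Detunan has p, Uldenu has b. Uldenu preserves b here (none of its changes turn any other segment into b), so the proto-segment is *b.
Verify the candidate proto-form against each daughter:
Detunan: *libalu
  libalu → lebalu   [vowel merger]
  lebalu (rule 2 does not apply)
  lebalu (rule 3 does not apply)
  lebalu → lepalu   [unconditioned shift]
  giving Detunan lepalu.
Uldenu: *libalu
  libalu → libelu   [vowel merger]
  libelu → libelo   [vowel merger]
  giving Uldenu libelo.
*libalu is the unique common source.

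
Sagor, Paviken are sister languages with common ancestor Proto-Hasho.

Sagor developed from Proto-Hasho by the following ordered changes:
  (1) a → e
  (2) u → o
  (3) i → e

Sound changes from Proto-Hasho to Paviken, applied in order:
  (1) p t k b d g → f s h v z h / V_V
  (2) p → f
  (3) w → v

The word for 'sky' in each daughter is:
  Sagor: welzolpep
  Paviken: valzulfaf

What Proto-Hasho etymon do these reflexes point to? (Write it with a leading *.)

Position 2: Sagor has e, Paviken has a. Paviken preserves a here (none of its changes turn any other segment into a), so the proto-segment is *a.
Position 9: Sagor has p, Paviken has f. Sagor preserves p here (none of its changes turn any other segment into p), so the proto-segment is *p.
This points to *walzulpap. Verify forward in each daughter:
Sagor: *walzulpap
  walzulpap → welzulpep   [vowel merger]
  welzulpep → welzolpep   [vowel merger]
  welzolpep (rule 3 does not apply)
  giving Sagor welzolpep.
Paviken: *walzulpap
  walzulpap (rule 1 does not apply)
  walzulpap → walzulfaf   [unconditioned shift]
  walzulfaf → valzulfaf   [unconditioned shift]
  giving Paviken valzulfaf.
No other proto-form is consistent with every reflex, so the reconstruction is *walzulpap.

*walzulpap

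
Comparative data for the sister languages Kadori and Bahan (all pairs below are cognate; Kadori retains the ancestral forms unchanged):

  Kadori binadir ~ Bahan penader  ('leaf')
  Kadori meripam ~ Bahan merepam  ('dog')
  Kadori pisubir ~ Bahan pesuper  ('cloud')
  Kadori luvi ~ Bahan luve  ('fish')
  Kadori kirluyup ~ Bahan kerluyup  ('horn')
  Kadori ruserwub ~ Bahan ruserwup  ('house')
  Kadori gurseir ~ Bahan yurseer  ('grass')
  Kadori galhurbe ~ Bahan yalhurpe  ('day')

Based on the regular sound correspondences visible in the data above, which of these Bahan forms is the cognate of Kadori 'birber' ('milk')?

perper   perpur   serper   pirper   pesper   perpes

perper

binadir ~ penader — Kadori b corresponds to Bahan p word-initially before a front vowel.
binadir ~ penader, pisubir ~ pesuper — Kadori i corresponds to Bahan e after a consonant, before r.
galhurbe ~ yalhurpe — Kadori b corresponds to Bahan p after a consonant, before a front vowel.
Applying these to Kadori 'birber':
  birber → pirber   (b→p word-initially before a front vowel)
  pirber → perber   (i→e after a consonant, before r)
  perber → perper   (b→p after a consonant, before a front vowel)
So the Bahan cognate is 'perper'.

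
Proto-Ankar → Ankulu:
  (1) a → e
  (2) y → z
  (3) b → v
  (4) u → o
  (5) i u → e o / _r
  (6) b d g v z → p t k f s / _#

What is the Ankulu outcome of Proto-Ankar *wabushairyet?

wevosheerzet

Ankulu: start from *wabushairyet.
  rule 1 (vowel merger): wabushairyet → webusheiryet
  rule 2 (unconditioned shift): webusheiryet → webusheirzet
  rule 3 (unconditioned shift): webusheirzet → wevusheirzet
  rule 4 (vowel merger): wevusheirzet → wevosheirzet
  rule 5 (pre-rhotic lowering): wevosheirzet → wevosheerzet
  rule 6: no change — wevosheerzet
  ⇒ Ankulu wevosheerzet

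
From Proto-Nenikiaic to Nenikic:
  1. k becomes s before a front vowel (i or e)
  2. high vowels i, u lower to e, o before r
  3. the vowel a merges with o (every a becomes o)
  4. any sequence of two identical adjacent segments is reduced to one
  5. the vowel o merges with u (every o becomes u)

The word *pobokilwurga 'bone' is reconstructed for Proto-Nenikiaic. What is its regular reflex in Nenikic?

Nenikic: *pobokilwurga
  pobokilwurga → pobosilwurga   [palatalisation]
  pobosilwurga → pobosilworga   [pre-rhotic lowering]
  pobosilworga → pobosilworgo   [vowel merger]
  pobosilworgo (rule 4 does not apply)
  pobosilworgo → pubusilwurgu   [vowel merger]
  giving Nenikic pubusilwurgu.

pubusilwurgu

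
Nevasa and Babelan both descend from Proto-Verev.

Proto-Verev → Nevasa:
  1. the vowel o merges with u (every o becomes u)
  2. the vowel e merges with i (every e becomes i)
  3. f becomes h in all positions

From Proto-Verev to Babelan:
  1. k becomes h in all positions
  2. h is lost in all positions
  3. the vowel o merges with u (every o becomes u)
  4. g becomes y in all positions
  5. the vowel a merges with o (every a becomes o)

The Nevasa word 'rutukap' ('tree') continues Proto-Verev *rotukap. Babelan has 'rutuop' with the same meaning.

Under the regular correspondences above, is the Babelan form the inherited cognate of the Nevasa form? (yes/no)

yes

Derive the expected Babelan reflex of *rotukap:
Babelan: start from *rotukap.
  rule 1 (unconditioned shift): rotukap → rotuhap
  rule 2 (h-loss): rotuhap → rotuap
  rule 3 (vowel merger): rotuap → rutuap
  rule 4: no change — rutuap
  rule 5 (vowel merger): rutuap → rutuop
  ⇒ Babelan rutuop
Babelan 'rutuop' matches the regular reflex exactly, so the pair is cognate.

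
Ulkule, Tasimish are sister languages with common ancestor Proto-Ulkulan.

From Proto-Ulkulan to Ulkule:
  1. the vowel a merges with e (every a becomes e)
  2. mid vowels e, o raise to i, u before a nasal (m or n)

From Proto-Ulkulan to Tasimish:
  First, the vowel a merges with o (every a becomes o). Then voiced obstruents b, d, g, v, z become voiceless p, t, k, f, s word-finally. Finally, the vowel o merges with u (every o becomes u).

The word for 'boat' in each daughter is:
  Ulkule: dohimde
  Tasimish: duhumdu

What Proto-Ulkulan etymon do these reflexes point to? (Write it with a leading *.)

*dohamda

Position 7: Ulkule has e, Tasimish has u. Taking the neighbouring segments as reconstructed: Ulkule e could go back to *a or *e; Tasimish u could go back to *a or *o or *u — the one source consistent with every daughter is *a.
Position 4: Ulkule has i, Tasimish has u. Taking the neighbouring segments as reconstructed: Ulkule i could go back to *a or *e or *i; Tasimish u could go back to *a or *o or *u — the one source consistent with every daughter is *a.
This points to *dohamda. Verify forward in each daughter:
Ulkule: *dohamda
  dohamda → dohemde   [vowel merger]
  dohemde → dohimde   [pre-nasal raising]
  giving Ulkule dohimde.
Tasimish: *dohamda > dohomdo > duhumdu  (by vowel merger, vowel merger)
*dohamda is the unique common source.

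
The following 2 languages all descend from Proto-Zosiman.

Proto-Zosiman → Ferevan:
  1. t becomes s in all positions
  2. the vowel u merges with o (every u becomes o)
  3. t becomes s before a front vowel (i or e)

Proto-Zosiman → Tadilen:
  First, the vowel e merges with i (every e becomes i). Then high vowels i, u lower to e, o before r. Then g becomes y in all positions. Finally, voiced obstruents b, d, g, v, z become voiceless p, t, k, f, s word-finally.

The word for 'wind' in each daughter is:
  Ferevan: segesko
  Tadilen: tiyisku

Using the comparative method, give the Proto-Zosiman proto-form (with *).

Position 4: Ferevan has e, Tadilen has i. Ferevan preserves e here (none of its changes turn any other segment into e), so the proto-segment is *e.
Position 3: Ferevan has g, Tadilen has y. Ferevan preserves g here (none of its changes turn any other segment into g), so the proto-segment is *g.
Position 7: Ferevan has o, Tadilen has u. Tadilen preserves u here (none of its changes turn any other segment into u), so the proto-segment is *u.
This points to *tegesku. Verify forward in each daughter:
Ferevan: *tegesku > segesku > segesko  (by unconditioned shift, vowel merger)
Tadilen: *tegesku
  tegesku → tigisku   [vowel merger]
  tigisku (rule 2 does not apply)
  tigisku → tiyisku   [unconditioned shift]
  tiyisku (rule 4 does not apply)
  giving Tadilen tiyisku.
No other proto-form is consistent with every reflex, so the reconstruction is *tegesku.

*tegesku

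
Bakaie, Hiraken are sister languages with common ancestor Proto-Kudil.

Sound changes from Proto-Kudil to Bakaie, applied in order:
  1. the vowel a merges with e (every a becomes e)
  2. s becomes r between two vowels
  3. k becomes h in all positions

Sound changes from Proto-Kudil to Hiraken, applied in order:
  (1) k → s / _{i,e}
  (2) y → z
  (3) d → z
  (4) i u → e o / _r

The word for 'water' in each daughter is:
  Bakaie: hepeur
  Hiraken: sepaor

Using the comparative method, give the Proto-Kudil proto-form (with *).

Position 4: Bakaie has e, Hiraken has a. Hiraken preserves a here (none of its changes turn any other segment into a), so the proto-segment is *a.
Position 5: Bakaie has u, Hiraken has o. Bakaie preserves u here (none of its changes turn any other segment into u), so the proto-segment is *u.
Position 1: Bakaie has h, Hiraken has s. Taking the neighbouring segments as reconstructed: Bakaie h could go back to *k or *h; Hiraken s could go back to *k or *s — the one source consistent with every daughter is *k.
Verify the candidate proto-form against each daughter:
Bakaie: *kepaur
  kepaur → kepeur   [vowel merger]
  kepeur (rule 2 does not apply)
  kepeur → hepeur   [unconditioned shift]
  giving Bakaie hepeur.
Hiraken: start from *kepaur.
  rule 1 (palatalisation): kepaur → sepaur
  rule 2: no change — sepaur
  rule 3: no change — sepaur
  rule 4 (pre-rhotic lowering): sepaur → sepaor
  ⇒ Hiraken sepaor
*kepaur is the unique common source.

*kepaur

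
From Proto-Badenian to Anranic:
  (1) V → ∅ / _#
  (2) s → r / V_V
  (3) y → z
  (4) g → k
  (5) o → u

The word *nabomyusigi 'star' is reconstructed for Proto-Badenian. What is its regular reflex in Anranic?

Anranic: *nabomyusigi > nabomyusig > nabomyurig > nabomzurig > nabomzurik > nabumzurik  (by apocope, rhotacism, unconditioned shift, unconditioned shift, vowel merger)

nabumzurik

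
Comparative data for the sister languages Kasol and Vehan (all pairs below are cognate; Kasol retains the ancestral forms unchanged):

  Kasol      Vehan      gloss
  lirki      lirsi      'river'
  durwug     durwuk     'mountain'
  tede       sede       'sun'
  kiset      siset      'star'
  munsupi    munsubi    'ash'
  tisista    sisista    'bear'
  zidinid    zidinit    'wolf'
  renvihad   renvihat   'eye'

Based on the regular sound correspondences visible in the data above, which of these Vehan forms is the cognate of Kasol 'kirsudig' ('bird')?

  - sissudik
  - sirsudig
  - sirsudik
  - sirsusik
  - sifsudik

sirsudik

kiset ~ siset — Kasol k corresponds to Vehan s word-initially before a front vowel.
durwug ~ durwuk — Kasol g corresponds to Vehan k word-finally.
Applying these to Kasol 'kirsudig':
  kirsudig → sirsudig   (k→s word-initially before a front vowel)
  sirsudig → sirsudik   (g→k word-finally)
So the Vehan cognate is 'sirsudik'.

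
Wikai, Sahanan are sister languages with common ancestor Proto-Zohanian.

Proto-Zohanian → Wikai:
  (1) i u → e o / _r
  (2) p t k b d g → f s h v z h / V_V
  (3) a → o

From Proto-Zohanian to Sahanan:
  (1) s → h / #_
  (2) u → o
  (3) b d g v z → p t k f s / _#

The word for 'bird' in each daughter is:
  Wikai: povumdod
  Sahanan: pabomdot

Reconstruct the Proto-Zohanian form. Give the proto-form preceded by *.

Position 2: Wikai has o, Sahanan has a. Sahanan preserves a here (none of its changes turn any other segment into a), so the proto-segment is *a.
Position 3: Wikai has v, Sahanan has b. Sahanan preserves b here (none of its changes turn any other segment into b), so the proto-segment is *b.
Continuing position by position gives *pabumdod; check it forward:
Wikai: *pabumdod
  pabumdod (rule 1 does not apply)
  pabumdod → pavumdod   [intervocalic lenition]
  pavumdod → povumdod   [vowel merger]
  giving Wikai povumdod.
Sahanan: *pabumdod
  pabumdod (rule 1 does not apply)
  pabumdod → pabomdod   [vowel merger]
  pabomdod → pabomdot   [final devoicing]
  giving Sahanan pabomdot.
Only *pabumdod yields all of Wikai povumdod, Sahanan pabomdot.

*pabumdod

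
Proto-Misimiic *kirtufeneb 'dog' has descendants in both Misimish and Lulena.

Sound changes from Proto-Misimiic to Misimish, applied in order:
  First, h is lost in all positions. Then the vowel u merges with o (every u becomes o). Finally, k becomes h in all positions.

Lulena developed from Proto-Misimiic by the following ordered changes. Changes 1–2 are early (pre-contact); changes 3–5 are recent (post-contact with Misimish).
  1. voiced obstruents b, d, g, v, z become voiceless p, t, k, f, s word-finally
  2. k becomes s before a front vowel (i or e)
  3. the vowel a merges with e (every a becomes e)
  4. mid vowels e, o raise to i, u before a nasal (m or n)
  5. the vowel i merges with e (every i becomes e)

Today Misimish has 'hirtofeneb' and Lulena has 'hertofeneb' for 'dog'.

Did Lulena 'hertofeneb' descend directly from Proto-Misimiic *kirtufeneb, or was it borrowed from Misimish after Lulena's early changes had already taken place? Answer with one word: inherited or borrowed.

borrowed

If inherited, *kirtufeneb would pass through all of Lulena's changes:
Lulena: *kirtufeneb > kirtufenep > sirtufenep > sirtufinep > sertufenep  (by final devoicing, palatalisation, pre-nasal raising, vowel merger)
If borrowed from Misimish 'hirtofeneb' after the early changes, it would undergo only the recent ones:
  rule 3 (vowel merger): no change (hirtofeneb)
  rule 4 (pre-nasal raising): hirtofeneb → hirtofineb
  rule 5 (vowel merger): hirtofineb → hertofeneb
  ⇒ as a loan: hertofeneb
Lulena 'hertofeneb' matches the loan outcome 'hertofeneb', not the inherited 'sertufenep' — it skipped the early Lulena changes, so it was borrowed from Misimish.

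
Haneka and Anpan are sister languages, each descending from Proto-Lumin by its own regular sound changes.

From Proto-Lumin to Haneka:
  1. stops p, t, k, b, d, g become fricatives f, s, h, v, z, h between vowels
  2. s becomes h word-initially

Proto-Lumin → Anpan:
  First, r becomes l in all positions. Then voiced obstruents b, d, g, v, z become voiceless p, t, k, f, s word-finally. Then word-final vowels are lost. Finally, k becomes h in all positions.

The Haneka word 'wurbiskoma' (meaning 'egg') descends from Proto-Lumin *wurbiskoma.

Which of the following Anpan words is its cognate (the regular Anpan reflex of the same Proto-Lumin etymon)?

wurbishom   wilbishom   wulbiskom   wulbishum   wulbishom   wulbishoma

Anpan: start from *wurbiskoma.
  rule 1 (unconditioned shift): wurbiskoma → wulbiskoma
  rule 2: no change — wulbiskoma
  rule 3 (apocope): wulbiskoma → wulbiskom
  rule 4 (unconditioned shift): wulbiskom → wulbishom
  ⇒ Anpan wulbishom
Only 'wulbishom' matches the regular Anpan development of *wurbiskoma.

wulbishom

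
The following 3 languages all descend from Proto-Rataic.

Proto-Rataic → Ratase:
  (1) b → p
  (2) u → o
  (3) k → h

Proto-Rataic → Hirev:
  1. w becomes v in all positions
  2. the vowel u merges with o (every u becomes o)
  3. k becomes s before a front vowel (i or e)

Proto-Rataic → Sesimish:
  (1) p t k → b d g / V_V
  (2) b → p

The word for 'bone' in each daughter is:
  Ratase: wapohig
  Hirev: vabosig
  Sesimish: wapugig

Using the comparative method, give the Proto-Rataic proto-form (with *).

Position 4: Ratase has o, Hirev has o, Sesimish has u. Sesimish preserves u here (none of its changes turn any other segment into u), so the proto-segment is *u.
Position 3: Ratase has p, Hirev has b, Sesimish has p. Hirev preserves b here (none of its changes turn any other segment into b), so the proto-segment is *b.
This points to *wabukig. Verify forward in each daughter:
Ratase: *wabukig > wapukig > wapokig > wapohig  (by unconditioned shift, vowel merger, unconditioned shift)
Hirev: *wabukig > vabukig > vabokig > vabosig  (by unconditioned shift, vowel merger, palatalisation)
Sesimish: *wabukig > wabugig > wapugig  (by intervocalic voicing, unconditioned shift)
Only *wabukig yields all of Ratase wapohig, Hirev vabosig, Sesimish wapugig.

*wabukig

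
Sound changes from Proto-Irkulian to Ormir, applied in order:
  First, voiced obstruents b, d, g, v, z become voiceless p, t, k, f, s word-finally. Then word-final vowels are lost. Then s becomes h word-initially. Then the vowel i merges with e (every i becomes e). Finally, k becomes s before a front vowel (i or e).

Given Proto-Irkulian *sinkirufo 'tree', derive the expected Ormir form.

henseruf

Ormir: start from *sinkirufo.
  rule 1: no change — sinkirufo
  rule 2 (apocope): sinkirufo → sinkiruf
  rule 3 (debuccalisation): sinkiruf → hinkiruf
  rule 4 (vowel merger): hinkiruf → henkeruf
  rule 5 (palatalisation): henkeruf → henseruf
  ⇒ Ormir henseruf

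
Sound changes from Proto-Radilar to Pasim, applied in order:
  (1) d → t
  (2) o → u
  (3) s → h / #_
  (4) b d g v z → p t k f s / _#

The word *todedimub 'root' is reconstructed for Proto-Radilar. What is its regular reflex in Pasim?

tutetimup

Pasim: *todedimub
  todedimub → totetimub   [unconditioned shift]
  totetimub → tutetimub   [vowel merger]
  tutetimub (rule 3 does not apply)
  tutetimub → tutetimup   [final devoicing]
  giving Pasim tutetimup.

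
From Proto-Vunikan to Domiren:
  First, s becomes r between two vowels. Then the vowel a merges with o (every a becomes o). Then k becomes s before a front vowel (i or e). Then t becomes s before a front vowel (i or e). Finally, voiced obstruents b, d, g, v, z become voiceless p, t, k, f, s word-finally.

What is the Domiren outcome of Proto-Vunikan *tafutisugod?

Domiren: *tafutisugod > tafutirugod > tofutirugod > tofusirugod > tofusirugot  (by rhotacism, vowel merger, palatalisation, final devoicing)

tofusirugot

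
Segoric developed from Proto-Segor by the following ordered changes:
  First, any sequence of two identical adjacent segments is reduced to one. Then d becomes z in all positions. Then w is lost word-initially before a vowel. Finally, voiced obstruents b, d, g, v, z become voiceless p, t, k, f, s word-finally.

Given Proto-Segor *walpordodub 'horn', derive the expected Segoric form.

alporzozup

Segoric: *walpordodub
  walpordodub (rule 1 does not apply)
  walpordodub → walporzozub   [unconditioned shift]
  walporzozub → alporzozub   [glide loss]
  alporzozub → alporzozup   [final devoicing]
  giving Segoric alporzozup.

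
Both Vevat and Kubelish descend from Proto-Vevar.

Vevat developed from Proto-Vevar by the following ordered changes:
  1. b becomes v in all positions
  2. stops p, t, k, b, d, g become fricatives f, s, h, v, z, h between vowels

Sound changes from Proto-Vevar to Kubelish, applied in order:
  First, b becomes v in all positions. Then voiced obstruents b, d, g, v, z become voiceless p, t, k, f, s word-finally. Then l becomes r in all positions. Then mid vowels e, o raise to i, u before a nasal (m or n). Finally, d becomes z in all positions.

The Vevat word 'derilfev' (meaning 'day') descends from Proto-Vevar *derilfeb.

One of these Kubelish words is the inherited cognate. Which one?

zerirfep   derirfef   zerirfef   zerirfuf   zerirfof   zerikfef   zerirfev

zerirfef

Kubelish: *derilfeb > derilfev > derilfef > derirfef > zerirfef  (by unconditioned shift, final devoicing, unconditioned shift, unconditioned shift)
Only 'zerirfef' matches the regular Kubelish development of *derilfeb.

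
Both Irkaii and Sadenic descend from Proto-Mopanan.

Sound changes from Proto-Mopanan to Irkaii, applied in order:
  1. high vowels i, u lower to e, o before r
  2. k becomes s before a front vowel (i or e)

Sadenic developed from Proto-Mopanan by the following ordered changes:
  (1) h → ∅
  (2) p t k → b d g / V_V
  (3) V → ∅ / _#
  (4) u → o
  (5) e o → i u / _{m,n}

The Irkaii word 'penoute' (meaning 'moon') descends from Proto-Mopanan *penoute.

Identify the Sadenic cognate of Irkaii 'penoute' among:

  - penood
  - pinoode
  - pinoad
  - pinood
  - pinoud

pinood

Sadenic: *penoute > penoude > penoud > penood > pinood  (by intervocalic voicing, apocope, vowel merger, pre-nasal raising)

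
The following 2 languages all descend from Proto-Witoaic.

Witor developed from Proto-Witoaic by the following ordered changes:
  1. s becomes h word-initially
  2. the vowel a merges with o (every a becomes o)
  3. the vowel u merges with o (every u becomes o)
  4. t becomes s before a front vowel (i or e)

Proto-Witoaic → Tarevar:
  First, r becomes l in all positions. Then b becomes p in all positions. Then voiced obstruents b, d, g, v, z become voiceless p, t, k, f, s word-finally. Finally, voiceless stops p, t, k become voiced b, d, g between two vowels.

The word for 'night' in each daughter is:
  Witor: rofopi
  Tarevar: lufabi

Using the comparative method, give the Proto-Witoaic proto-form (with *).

*rufapi

Position 4: Witor has o, Tarevar has a. Tarevar preserves a here (none of its changes turn any other segment into a), so the proto-segment is *a.
Position 2: Witor has o, Tarevar has u. Tarevar preserves u here (none of its changes turn any other segment into u), so the proto-segment is *u.
Position 1: Witor has r, Tarevar has l. Witor preserves r here (none of its changes turn any other segment into r), so the proto-segment is *r.
This points to *rufapi. Verify forward in each daughter:
Witor: *rufapi
  rufapi (rule 1 does not apply)
  rufapi → rufopi   [vowel merger]
  rufopi → rofopi   [vowel merger]
  rofopi (rule 4 does not apply)
  giving Witor rofopi.
Tarevar: start from *rufapi.
  rule 1 (unconditioned shift): rufapi → lufapi
  rule 2: no change — lufapi
  rule 3: no change — lufapi
  rule 4 (intervocalic voicing): lufapi → lufabi
  ⇒ Tarevar lufabi
No other proto-form is consistent with every reflex, so the reconstruction is *rufapi.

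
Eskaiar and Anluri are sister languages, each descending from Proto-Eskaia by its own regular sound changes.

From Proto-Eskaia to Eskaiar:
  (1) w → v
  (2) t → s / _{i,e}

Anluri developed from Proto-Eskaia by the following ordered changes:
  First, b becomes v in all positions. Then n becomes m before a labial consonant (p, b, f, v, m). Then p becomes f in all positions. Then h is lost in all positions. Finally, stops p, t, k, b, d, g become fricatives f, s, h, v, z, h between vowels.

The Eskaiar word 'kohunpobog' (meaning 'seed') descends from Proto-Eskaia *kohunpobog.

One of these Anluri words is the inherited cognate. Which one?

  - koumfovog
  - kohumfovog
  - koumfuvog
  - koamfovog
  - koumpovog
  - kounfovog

koumfovog

Anluri: *kohunpobog
  kohunpobog → kohunpovog   [unconditioned shift]
  kohunpovog → kohumpovog   [nasal place assimilation]
  kohumpovog → kohumfovog   [unconditioned shift]
  kohumfovog → koumfovog   [h-loss]
  koumfovog (rule 5 does not apply)
  giving Anluri koumfovog.
Among the options, 'koumfovog' alone shows every Anluri change applied in order.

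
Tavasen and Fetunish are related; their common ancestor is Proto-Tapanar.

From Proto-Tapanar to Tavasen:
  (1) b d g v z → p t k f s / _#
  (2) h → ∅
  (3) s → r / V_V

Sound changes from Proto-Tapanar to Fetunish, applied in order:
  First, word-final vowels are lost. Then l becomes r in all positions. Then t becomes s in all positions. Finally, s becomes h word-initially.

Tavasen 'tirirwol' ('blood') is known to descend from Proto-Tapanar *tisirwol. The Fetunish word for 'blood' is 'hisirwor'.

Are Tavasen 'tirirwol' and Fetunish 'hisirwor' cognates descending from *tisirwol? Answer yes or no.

Derive the expected Fetunish reflex of *tisirwol:
Fetunish: *tisirwol > tisirwor > sisirwor > hisirwor  (by unconditioned shift, unconditioned shift, debuccalisation)
Fetunish 'hisirwor' matches the regular reflex exactly, so the pair is cognate.

yes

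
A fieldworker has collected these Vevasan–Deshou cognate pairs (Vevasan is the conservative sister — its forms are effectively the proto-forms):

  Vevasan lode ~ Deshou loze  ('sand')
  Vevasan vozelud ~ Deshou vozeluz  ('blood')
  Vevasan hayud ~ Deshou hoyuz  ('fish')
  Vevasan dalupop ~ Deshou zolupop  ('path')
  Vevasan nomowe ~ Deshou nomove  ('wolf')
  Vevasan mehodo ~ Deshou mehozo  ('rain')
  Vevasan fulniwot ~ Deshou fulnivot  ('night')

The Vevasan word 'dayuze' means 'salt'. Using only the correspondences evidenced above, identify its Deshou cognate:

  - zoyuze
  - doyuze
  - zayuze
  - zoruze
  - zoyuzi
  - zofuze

dalupop ~ zolupop — Vevasan d corresponds to Deshou z word-initially before a back vowel.
hayud ~ hoyuz, dalupop ~ zolupop — Vevasan a corresponds to Deshou o after a consonant, before a consonant other than r, m, n, p, b, f, v.
Applying these to Vevasan 'dayuze':
  dayuze → zayuze   (d→z word-initially before a back vowel)
  zayuze → zoyuze   (a→o after a consonant, before a consonant other than r, m, n, p, b, f, v)
So the Deshou cognate is 'zoyuze'.

zoyuze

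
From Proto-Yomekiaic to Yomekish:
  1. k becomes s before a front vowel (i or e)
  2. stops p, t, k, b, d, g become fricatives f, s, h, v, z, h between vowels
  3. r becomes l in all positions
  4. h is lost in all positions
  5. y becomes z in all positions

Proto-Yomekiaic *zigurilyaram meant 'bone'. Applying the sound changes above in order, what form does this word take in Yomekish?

ziulilzalam

Yomekish: *zigurilyaram
  zigurilyaram (rule 1 does not apply)
  zigurilyaram → zihurilyaram   [intervocalic lenition]
  zihurilyaram → zihulilyalam   [unconditioned shift]
  zihulilyalam → ziulilyalam   [h-loss]
  ziulilyalam → ziulilzalam   [unconditioned shift]
  giving Yomekish ziulilzalam.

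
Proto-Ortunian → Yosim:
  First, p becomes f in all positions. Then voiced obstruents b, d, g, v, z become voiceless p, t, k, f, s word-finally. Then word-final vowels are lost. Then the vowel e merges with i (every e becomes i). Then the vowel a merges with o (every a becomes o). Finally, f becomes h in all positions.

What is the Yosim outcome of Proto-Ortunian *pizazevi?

Yosim: start from *pizazevi.
  rule 1 (unconditioned shift): pizazevi → fizazevi
  rule 2: no change — fizazevi
  rule 3 (apocope): fizazevi → fizazev
  rule 4 (vowel merger): fizazev → fizaziv
  rule 5 (vowel merger): fizaziv → fizoziv
  rule 6 (unconditioned shift): fizoziv → hizoziv
  ⇒ Yosim hizoziv

hizoziv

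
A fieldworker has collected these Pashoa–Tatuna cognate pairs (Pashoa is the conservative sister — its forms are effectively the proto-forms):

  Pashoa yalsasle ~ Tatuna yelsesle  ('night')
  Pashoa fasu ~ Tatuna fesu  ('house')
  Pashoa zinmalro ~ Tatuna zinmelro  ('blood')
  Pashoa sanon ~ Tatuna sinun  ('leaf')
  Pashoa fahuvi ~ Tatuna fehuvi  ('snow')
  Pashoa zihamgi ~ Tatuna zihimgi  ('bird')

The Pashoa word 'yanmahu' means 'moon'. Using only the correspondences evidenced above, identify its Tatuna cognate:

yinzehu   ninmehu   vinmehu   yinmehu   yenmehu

yinmehu

sanon ~ sinun — Pashoa a corresponds to Tatuna i after a consonant, before a nasal.
yalsasle ~ yelsesle, fasu ~ fesu — Pashoa a corresponds to Tatuna e after a consonant, before a consonant other than r, m, n, p, b, f, v.
Applying these to Pashoa 'yanmahu':
  yanmahu → yinmahu   (a→i after a consonant, before a nasal)
  yinmahu → yinmehu   (a→e after a consonant, before a consonant other than r, m, n, p, b, f, v)
So the Tatuna cognate is 'yinmehu'.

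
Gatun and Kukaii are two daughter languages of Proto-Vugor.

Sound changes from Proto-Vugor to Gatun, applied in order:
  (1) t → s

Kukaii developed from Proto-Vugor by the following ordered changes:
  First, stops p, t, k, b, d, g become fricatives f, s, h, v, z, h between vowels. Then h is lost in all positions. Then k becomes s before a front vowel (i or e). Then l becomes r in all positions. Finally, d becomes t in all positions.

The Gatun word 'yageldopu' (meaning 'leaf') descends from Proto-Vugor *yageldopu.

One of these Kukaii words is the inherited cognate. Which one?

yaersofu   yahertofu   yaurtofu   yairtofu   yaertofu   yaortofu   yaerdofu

yaertofu

Kukaii: *yageldopu > yaheldofu > yaeldofu > yaerdofu > yaertofu  (by intervocalic lenition, h-loss, unconditioned shift, unconditioned shift)
Among the options, 'yaertofu' alone shows every Kukaii change applied in order.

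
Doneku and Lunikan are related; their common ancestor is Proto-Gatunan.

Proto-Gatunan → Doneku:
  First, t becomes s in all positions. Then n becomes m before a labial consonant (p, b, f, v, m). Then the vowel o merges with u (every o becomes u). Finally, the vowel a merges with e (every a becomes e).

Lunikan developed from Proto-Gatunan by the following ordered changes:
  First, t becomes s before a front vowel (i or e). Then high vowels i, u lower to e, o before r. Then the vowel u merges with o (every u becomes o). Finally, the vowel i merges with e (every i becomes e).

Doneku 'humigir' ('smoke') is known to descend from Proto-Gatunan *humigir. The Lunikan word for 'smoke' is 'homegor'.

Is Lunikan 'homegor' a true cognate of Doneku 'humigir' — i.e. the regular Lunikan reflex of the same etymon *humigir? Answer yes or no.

no

Derive the expected Lunikan reflex of *humigir:
Lunikan: *humigir > humiger > homiger > homeger  (by pre-rhotic lowering, vowel merger, vowel merger)
The regular Lunikan reflex would be 'homeger', but the attested form is 'homegor'. The correspondence is irregular, so they are not cognates (the Lunikan form has a different source).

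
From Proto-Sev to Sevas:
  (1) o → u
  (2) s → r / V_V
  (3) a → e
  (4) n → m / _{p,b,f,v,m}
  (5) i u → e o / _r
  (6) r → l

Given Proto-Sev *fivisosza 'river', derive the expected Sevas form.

Sevas: *fivisosza
  fivisosza → fivisusza   [vowel merger]
  fivisusza → fivirusza   [rhotacism]
  fivirusza → fivirusze   [vowel merger]
  fivirusze (rule 4 does not apply)
  fivirusze → fiverusze   [pre-rhotic lowering]
  fiverusze → fivelusze   [unconditioned shift]
  giving Sevas fivelusze.

fivelusze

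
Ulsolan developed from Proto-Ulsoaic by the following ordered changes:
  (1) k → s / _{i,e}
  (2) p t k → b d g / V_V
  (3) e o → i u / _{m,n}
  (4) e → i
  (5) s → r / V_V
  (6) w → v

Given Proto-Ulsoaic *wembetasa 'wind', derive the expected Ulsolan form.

Ulsolan: *wembetasa
  wembetasa (rule 1 does not apply)
  wembetasa → wembedasa   [intervocalic voicing]
  wembedasa → wimbedasa   [pre-nasal raising]
  wimbedasa → wimbidasa   [vowel merger]
  wimbidasa → wimbidara   [rhotacism]
  wimbidara → vimbidara   [unconditioned shift]
  giving Ulsolan vimbidara.

vimbidara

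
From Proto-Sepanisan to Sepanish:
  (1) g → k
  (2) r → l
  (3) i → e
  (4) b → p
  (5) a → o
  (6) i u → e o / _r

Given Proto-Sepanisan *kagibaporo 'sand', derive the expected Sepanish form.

Sepanish: start from *kagibaporo.
  rule 1 (unconditioned shift): kagibaporo → kakibaporo
  rule 2 (unconditioned shift): kakibaporo → kakibapolo
  rule 3 (vowel merger): kakibapolo → kakebapolo
  rule 4 (unconditioned shift): kakebapolo → kakepapolo
  rule 5 (vowel merger): kakepapolo → kokepopolo
  rule 6: no change — kokepopolo
  ⇒ Sepanish kokepopolo

kokepopolo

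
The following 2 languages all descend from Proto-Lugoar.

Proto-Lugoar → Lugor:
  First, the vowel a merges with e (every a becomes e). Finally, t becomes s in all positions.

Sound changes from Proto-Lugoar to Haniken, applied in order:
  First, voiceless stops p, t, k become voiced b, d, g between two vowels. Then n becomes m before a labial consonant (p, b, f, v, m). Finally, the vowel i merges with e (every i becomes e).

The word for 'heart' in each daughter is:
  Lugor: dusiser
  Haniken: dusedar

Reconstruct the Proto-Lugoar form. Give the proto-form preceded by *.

*dusitar

Position 4: Lugor has i, Haniken has e. Lugor preserves i here (none of its changes turn any other segment into i), so the proto-segment is *i.
Position 6: Lugor has e, Haniken has a. Haniken preserves a here (none of its changes turn any other segment into a), so the proto-segment is *a.
This points to *dusitar. Verify forward in each daughter:
Lugor: *dusitar > dusiter > dusiser  (by vowel merger, unconditioned shift)
Haniken: start from *dusitar.
  rule 1 (intervocalic voicing): dusitar → dusidar
  rule 2: no change — dusidar
  rule 3 (vowel merger): dusidar → dusedar
  ⇒ Haniken dusedar
Only *dusitar yields all of Lugor dusiser, Haniken dusedar.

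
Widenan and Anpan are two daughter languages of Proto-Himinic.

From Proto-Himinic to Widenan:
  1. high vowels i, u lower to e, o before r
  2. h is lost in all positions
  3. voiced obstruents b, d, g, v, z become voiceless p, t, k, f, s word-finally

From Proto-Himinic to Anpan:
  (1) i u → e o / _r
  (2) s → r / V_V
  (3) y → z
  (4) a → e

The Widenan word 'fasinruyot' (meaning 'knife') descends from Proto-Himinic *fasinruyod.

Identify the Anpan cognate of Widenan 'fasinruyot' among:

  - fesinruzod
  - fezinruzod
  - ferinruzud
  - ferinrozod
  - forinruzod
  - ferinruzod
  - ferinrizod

ferinruzod

Anpan: start from *fasinruyod.
  rule 1: no change — fasinruyod
  rule 2 (rhotacism): fasinruyod → farinruyod
  rule 3 (unconditioned shift): farinruyod → farinruzod
  rule 4 (vowel merger): farinruzod → ferinruzod
  ⇒ Anpan ferinruzod
The other candidates each miss or misapply at least one Anpan change.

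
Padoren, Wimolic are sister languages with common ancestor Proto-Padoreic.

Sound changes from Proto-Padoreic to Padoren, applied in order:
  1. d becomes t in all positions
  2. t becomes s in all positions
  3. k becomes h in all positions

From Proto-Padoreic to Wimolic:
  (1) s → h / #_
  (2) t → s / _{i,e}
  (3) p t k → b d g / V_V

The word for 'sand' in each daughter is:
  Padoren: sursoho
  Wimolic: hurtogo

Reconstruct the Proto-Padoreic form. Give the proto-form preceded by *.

*surtoko

Position 6: Padoren has h, Wimolic has g. Taking the neighbouring segments as reconstructed: Padoren h could go back to *k or *h; Wimolic g could go back to *k or *g — the one source consistent with every daughter is *k.
Position 1: Padoren has s, Wimolic has h. Taking the neighbouring segments as reconstructed: Padoren s could go back to *t or *d or *s; Wimolic h could go back to *s or *h — the one source consistent with every daughter is *s.
Verify the candidate proto-form against each daughter:
Padoren: *surtoko
  surtoko (rule 1 does not apply)
  surtoko → sursoko   [unconditioned shift]
  sursoko → sursoho   [unconditioned shift]
  giving Padoren sursoho.
Wimolic: *surtoko > hurtoko > hurtogo  (by debuccalisation, intervocalic voicing)
Only *surtoko yields all of Padoren sursoho, Wimolic hurtogo.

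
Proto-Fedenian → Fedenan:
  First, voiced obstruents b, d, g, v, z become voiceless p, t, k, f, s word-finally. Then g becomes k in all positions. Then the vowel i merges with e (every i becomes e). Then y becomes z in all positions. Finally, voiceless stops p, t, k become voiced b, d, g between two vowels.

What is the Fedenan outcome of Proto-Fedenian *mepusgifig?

mebuskefek

Fedenan: *mepusgifig
  mepusgifig → mepusgifik   [final devoicing]
  mepusgifik → mepuskifik   [unconditioned shift]
  mepuskifik → mepuskefek   [vowel merger]
  mepuskefek (rule 4 does not apply)
  mepuskefek → mebuskefek   [intervocalic voicing]
  giving Fedenan mebuskefek.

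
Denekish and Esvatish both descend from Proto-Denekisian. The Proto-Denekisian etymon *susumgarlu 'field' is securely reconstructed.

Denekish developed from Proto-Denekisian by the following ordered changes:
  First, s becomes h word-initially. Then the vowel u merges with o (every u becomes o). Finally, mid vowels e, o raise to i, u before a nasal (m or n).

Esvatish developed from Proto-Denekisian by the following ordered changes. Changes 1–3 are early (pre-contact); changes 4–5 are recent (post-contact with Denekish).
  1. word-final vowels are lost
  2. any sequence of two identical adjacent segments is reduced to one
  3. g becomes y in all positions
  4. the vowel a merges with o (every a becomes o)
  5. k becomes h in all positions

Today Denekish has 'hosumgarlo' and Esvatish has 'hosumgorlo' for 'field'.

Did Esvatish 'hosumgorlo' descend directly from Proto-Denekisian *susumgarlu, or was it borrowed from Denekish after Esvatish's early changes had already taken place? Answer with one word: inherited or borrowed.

If inherited, *susumgarlu would pass through all of Esvatish's changes:
Esvatish: *susumgarlu > susumgarl > susumyarl > susumyorl  (by apocope, unconditioned shift, vowel merger)
If borrowed from Denekish 'hosumgarlo' after the early changes, it would undergo only the recent ones:
  rule 4 (vowel merger): hosumgarlo → hosumgorlo
  rule 5 (unconditioned shift): no change (hosumgorlo)
  ⇒ as a loan: hosumgorlo
Esvatish 'hosumgorlo' matches the loan outcome 'hosumgorlo', not the inherited 'susumyorl' — it skipped the early Esvatish changes, so it was borrowed from Denekish.

borrowed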